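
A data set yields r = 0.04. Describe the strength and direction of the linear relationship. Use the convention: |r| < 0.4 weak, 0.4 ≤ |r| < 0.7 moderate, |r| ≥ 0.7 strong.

weak positive

r = 0.04 > 0 so the relationship is positive.
|r| = 0.04, which falls in the weak range.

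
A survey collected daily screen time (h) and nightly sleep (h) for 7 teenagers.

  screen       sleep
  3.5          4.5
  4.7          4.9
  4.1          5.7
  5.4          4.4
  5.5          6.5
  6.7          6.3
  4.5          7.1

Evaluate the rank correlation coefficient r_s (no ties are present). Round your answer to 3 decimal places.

0.250

Rank screen: 1, 4, 2, 5, 6, 7, 3
Rank sleep: 2, 3, 4, 1, 6, 5, 7
d = rank(screen) − rank(sleep): -1, 1, -2, 4, 0, 2, -4; Σd² = 42
ρ = 1 − 6Σd² / [n(n²−1)] = 1 − 6×42 / (7×48) = 1 − 252/336 ≈ 0.250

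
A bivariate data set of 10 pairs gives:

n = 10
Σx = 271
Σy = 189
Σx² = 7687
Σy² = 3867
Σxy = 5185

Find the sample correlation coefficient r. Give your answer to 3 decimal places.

r = (nΣxy − ΣxΣy) / √[(nΣx² − (Σx)²)(nΣy² − (Σy)²)]
Numerator: 10×5185 − 271×189 = 631
Denominator: √[(76870 − 73441)(38670 − 35721)] = √[3429 × 2949] = 3179.9561
r = 631 / 3179.9561 ≈ 0.198

0.198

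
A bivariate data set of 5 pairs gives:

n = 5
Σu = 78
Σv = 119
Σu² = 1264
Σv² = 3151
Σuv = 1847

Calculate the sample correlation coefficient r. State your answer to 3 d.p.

r = (nΣuv − ΣuΣv) / √[(nΣu² − (Σu)²)(nΣv² − (Σv)²)]
Numerator: 5×1847 − 78×119 = -47
Denominator: √[(6320 − 6084)(15755 − 14161)] = √[236 × 1594] = 613.3384
r = -47 / 613.3384 ≈ -0.077

-0.077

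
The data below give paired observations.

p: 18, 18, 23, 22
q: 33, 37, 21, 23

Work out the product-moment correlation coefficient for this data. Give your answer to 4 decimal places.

-0.9763

n = 4, Σp = 81, Σq = 114, Σp² = 1661, Σq² = 3428, Σpq = 2249
nΣpq − ΣpΣq = 8996 − 9234 = -238
nΣp² − (Σp)² = 6644 − 6561 = 83; nΣq² − (Σq)² = 13712 − 12996 = 716
r = -238 / √(83 × 716) = -238 / 243.7786 ≈ -0.9763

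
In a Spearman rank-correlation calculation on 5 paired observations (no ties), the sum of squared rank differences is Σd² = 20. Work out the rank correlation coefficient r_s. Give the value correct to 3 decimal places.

0.000

ρ = 1 − 6Σd² / [n(n²−1)] = 1 − 6×20 / (5×24)
  = 1 − 120/120 = 1 − 1.0000 ≈ 0.000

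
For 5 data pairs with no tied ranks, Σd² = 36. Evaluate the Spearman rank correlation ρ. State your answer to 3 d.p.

ρ = 1 − 6Σd² / [n(n²−1)] = 1 − 6×36 / (5×24)
  = 1 − 216/120 = 1 − 1.8000 ≈ -0.800

-0.800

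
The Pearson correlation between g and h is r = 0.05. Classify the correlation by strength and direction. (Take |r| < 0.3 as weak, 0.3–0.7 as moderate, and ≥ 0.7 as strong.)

weak positive

r = 0.05 > 0 so the relationship is positive.
|r| = 0.05, which falls in the weak range.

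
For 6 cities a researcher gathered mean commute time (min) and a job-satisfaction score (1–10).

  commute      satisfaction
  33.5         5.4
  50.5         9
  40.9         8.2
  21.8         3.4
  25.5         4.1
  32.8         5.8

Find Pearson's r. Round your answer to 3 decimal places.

0.979

n = 6, Σx = 205, Σy = 35.9, Σx² = 7546.64, Σy² = 239.41, Σxy = 1339.69
nΣxy − ΣxΣy = 8038.14 − 7359.5 = 678.64
nΣx² − (Σx)² = 45279.84 − 42025 = 3254.84; nΣy² − (Σy)² = 1436.46 − 1288.81 = 147.65
r = 678.64 / √(3254.84 × 147.65) = 678.64 / 693.2367 ≈ 0.979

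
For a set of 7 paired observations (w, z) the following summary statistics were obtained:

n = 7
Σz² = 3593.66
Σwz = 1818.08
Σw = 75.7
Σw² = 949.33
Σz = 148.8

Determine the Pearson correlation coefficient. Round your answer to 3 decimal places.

0.881

r = (nΣwz − ΣwΣz) / √[(nΣw² − (Σw)²)(nΣz² − (Σz)²)]
Numerator: 7×1818.08 − 75.7×148.8 = 1462.4
Denominator: √[(6645.31 − 5730.49)(25155.62 − 22141.44)] = √[914.82 × 3014.18] = 1660.5518
r = 1462.4 / 1660.5518 ≈ 0.881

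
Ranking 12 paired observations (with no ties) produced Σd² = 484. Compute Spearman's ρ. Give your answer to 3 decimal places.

ρ = 1 − 6Σd² / [n(n²−1)] = 1 − 6×484 / (12×143)
  = 1 − 2904/1716 = 1 − 1.6923 ≈ -0.692

-0.692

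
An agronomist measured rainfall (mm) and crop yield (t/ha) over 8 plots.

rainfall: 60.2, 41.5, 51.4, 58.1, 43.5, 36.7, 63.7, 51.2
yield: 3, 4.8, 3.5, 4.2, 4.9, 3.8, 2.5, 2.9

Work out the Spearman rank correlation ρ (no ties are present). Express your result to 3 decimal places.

Rank rainfall: 7, 2, 5, 6, 3, 1, 8, 4
Rank yield: 3, 7, 4, 6, 8, 5, 1, 2
d = rank(rainfall) − rank(yield): 4, -5, 1, 0, -5, -4, 7, 2; Σd² = 136
ρ = 1 − 6Σd² / [n(n²−1)] = 1 − 6×136 / (8×63) = 1 − 816/504 ≈ -0.619

-0.619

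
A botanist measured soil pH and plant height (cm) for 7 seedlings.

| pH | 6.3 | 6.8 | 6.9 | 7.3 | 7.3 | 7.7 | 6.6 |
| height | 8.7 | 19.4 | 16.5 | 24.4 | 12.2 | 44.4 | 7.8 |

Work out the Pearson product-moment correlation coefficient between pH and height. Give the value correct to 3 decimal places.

n = 7, Σx = 48.9, Σy = 133.4, Σx² = 342.97, Σy² = 3500.7, Σxy = 961.12
nΣxy − ΣxΣy = 6727.84 − 6523.26 = 204.58
nΣx² − (Σx)² = 2400.79 − 2391.21 = 9.58; nΣy² − (Σy)² = 24504.9 − 17795.56 = 6709.34
r = 204.58 / √(9.58 × 6709.34) = 204.58 / 253.5261 ≈ 0.807

0.807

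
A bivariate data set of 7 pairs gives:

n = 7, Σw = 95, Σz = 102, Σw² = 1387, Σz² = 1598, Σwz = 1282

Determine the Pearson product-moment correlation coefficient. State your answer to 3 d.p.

r = (nΣwz − ΣwΣz) / √[(nΣw² − (Σw)²)(nΣz² − (Σz)²)]
Numerator: 7×1282 − 95×102 = -716
Denominator: √[(9709 − 9025)(11186 − 10404)] = √[684 × 782] = 731.3604
r = -716 / 731.3604 ≈ -0.979

-0.979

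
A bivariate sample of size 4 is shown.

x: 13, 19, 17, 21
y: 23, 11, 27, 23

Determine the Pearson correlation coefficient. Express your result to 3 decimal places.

n = 4, Σx = 70, Σy = 84, Σx² = 1260, Σy² = 1908, Σxy = 1450
nΣxy − ΣxΣy = 5800 − 5880 = -80
nΣx² − (Σx)² = 5040 − 4900 = 140; nΣy² − (Σy)² = 7632 − 7056 = 576
r = -80 / √(140 × 576) = -80 / 283.9718 ≈ -0.282

-0.282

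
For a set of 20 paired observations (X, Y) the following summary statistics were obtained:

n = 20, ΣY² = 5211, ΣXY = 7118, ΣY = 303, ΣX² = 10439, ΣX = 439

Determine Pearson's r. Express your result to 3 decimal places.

0.662

r = (nΣXY − ΣXΣY) / √[(nΣX² − (ΣX)²)(nΣY² − (ΣY)²)]
Numerator: 20×7118 − 439×303 = 9343
Denominator: √[(208780 − 192721)(104220 − 91809)] = √[16059 × 12411] = 14117.6573
r = 9343 / 14117.6573 ≈ 0.662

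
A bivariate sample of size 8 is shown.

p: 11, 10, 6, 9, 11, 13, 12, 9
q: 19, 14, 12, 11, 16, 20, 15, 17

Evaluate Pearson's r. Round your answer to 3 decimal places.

n = 8, Σp = 81, Σq = 124, Σp² = 853, Σq² = 1992, Σpq = 1289
nΣpq − ΣpΣq = 10312 − 10044 = 268
nΣp² − (Σp)² = 6824 − 6561 = 263; nΣq² − (Σq)² = 15936 − 15376 = 560
r = 268 / √(263 × 560) = 268 / 383.7708 ≈ 0.698

0.698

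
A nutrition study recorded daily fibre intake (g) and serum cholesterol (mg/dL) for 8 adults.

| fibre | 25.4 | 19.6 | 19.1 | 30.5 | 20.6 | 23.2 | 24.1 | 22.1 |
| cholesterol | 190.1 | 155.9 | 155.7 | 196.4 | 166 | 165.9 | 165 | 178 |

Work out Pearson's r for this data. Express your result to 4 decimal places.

0.8765

n = 8, Σx = 184.6, Σy = 1373, Σx² = 4356.2, Σy² = 237246.08, Σxy = 32027.03
nΣxy − ΣxΣy = 256216.24 − 253455.8 = 2760.44
nΣx² − (Σx)² = 34849.6 − 34077.16 = 772.44; nΣy² − (Σy)² = 1897968.64 − 1885129 = 12839.64
r = 2760.44 / √(772.44 × 12839.64) = 2760.44 / 3149.2621 ≈ 0.8765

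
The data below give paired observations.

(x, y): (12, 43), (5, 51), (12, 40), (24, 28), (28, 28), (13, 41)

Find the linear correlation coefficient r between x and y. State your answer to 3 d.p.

-0.979

n = 6, Σx = 94, Σy = 231, Σx² = 1842, Σy² = 9299, Σxy = 3240
nΣxy − ΣxΣy = 19440 − 21714 = -2274
nΣx² − (Σx)² = 11052 − 8836 = 2216; nΣy² − (Σy)² = 55794 − 53361 = 2433
r = -2274 / √(2216 × 2433) = -2274 / 2321.9664 ≈ -0.979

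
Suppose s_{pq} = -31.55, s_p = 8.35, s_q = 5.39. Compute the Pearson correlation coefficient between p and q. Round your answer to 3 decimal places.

r = Cov(p,q) / (s_p · s_q) = -31.55 / (8.35 × 5.39)
  = -31.55 / 45.0065 ≈ -0.701

-0.701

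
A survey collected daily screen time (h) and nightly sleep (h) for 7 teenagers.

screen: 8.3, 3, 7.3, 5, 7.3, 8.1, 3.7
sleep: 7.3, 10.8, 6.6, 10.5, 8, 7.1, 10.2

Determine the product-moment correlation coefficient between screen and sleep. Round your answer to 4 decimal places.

-0.9299

n = 7, Σx = 42.7, Σy = 60.5, Σx² = 288.77, Σy² = 542.19, Σxy = 347.32
nΣxy − ΣxΣy = 2431.24 − 2583.35 = -152.11
nΣx² − (Σx)² = 2021.39 − 1823.29 = 198.1; nΣy² − (Σy)² = 3795.33 − 3660.25 = 135.08
r = -152.11 / √(198.1 × 135.08) = -152.11 / 163.5828 ≈ -0.9299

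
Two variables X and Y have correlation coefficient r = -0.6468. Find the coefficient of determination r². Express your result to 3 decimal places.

r² = (-0.6468)² = 0.418

0.418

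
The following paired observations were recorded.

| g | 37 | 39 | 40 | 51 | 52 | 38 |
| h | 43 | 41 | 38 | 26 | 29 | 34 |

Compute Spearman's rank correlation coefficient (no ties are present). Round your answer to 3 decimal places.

-0.771

Rank g: 1, 3, 4, 5, 6, 2
Rank h: 6, 5, 4, 1, 2, 3
d = rank(g) − rank(h): -5, -2, 0, 4, 4, -1; Σd² = 62
ρ = 1 − 6Σd² / [n(n²−1)] = 1 − 6×62 / (6×35) = 1 − 372/210 ≈ -0.771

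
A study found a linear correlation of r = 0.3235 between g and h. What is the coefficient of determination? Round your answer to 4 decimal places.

0.1047

r² = (0.3235)² = 0.1047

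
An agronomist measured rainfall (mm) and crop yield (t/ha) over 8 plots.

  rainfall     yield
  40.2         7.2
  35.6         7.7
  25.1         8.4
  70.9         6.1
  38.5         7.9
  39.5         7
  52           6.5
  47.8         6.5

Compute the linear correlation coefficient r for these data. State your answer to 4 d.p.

n = 8, Σx = 349.6, Σy = 57.3, Σx² = 16571.56, Σy² = 414.81, Σxy = 2436.24
nΣxy − ΣxΣy = 19489.92 − 20032.08 = -542.16
nΣx² − (Σx)² = 132572.48 − 122220.16 = 10352.32; nΣy² − (Σy)² = 3318.48 − 3283.29 = 35.19
r = -542.16 / √(10352.32 × 35.19) = -542.16 / 603.5712 ≈ -0.8983

-0.8983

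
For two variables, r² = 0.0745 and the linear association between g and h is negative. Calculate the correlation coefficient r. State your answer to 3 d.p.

|r| = √0.0745 = 0.273
The association is negative, so r = −0.273.

-0.273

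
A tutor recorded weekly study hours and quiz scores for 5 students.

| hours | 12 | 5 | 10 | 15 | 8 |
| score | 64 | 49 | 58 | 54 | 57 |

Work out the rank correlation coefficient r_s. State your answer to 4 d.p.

Rank hours: 4, 1, 3, 5, 2
Rank score: 5, 1, 4, 2, 3
d = rank(hours) − rank(score): -1, 0, -1, 3, -1; Σd² = 12
ρ = 1 − 6Σd² / [n(n²−1)] = 1 − 6×12 / (5×24) = 1 − 72/120 ≈ 0.4000

0.4000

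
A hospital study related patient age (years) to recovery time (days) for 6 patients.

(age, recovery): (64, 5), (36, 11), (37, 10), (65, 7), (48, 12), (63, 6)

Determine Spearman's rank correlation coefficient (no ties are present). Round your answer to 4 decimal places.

-0.6571

Rank age: 5, 1, 2, 6, 3, 4
Rank recovery: 1, 5, 4, 3, 6, 2
d = rank(age) − rank(recovery): 4, -4, -2, 3, -3, 2; Σd² = 58
ρ = 1 − 6Σd² / [n(n²−1)] = 1 − 6×58 / (6×35) = 1 − 348/210 ≈ -0.6571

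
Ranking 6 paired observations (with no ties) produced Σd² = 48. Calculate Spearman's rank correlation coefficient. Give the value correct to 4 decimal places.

-0.3714

ρ = 1 − 6Σd² / [n(n²−1)] = 1 − 6×48 / (6×35)
  = 1 − 288/210 = 1 − 1.37143 ≈ -0.3714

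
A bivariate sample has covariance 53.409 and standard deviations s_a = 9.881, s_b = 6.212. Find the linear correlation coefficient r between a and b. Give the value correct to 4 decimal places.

0.8701

r = Cov(a,b) / (s_a · s_b) = 53.409 / (9.881 × 6.212)
  = 53.409 / 61.3808 ≈ 0.8701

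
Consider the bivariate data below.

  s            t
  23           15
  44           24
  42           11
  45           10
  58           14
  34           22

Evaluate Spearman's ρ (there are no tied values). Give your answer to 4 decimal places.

Rank s: 1, 4, 3, 5, 6, 2
Rank t: 4, 6, 2, 1, 3, 5
d = rank(s) − rank(t): -3, -2, 1, 4, 3, -3; Σd² = 48
ρ = 1 − 6Σd² / [n(n²−1)] = 1 − 6×48 / (6×35) = 1 − 288/210 ≈ -0.3714

-0.3714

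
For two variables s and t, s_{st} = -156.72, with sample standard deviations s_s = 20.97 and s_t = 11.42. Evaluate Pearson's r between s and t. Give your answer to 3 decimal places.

-0.654

r = Cov(s,t) / (s_s · s_t) = -156.72 / (20.97 × 11.42)
  = -156.72 / 239.4774 ≈ -0.654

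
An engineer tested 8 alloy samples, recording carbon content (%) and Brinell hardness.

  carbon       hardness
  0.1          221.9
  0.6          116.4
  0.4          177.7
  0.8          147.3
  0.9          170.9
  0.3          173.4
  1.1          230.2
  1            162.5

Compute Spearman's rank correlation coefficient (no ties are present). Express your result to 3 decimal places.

Rank carbon: 1, 4, 3, 5, 6, 2, 8, 7
Rank hardness: 7, 1, 6, 2, 4, 5, 8, 3
d = rank(carbon) − rank(hardness): -6, 3, -3, 3, 2, -3, 0, 4; Σd² = 92
ρ = 1 − 6Σd² / [n(n²−1)] = 1 − 6×92 / (8×63) = 1 − 552/504 ≈ -0.095

-0.095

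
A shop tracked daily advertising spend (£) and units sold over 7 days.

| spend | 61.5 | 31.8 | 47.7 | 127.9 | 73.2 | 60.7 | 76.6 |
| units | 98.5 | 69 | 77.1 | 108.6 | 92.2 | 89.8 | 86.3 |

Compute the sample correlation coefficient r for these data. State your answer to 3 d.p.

n = 7, Σx = 479.4, Σy = 621.5, Σx² = 38337.48, Σy² = 56214.19, Σxy = 44630.04
nΣxy − ΣxΣy = 312410.28 − 297947.1 = 14463.18
nΣx² − (Σx)² = 268362.36 − 229824.36 = 38538; nΣy² − (Σy)² = 393499.33 − 386262.25 = 7237.08
r = 14463.18 / √(38538 × 7237.08) = 14463.18 / 16700.3769 ≈ 0.866

0.866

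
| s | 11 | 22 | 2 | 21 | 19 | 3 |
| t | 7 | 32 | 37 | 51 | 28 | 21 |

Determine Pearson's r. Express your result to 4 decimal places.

0.3478

n = 6, Σs = 78, Σt = 176, Σs² = 1420, Σt² = 6268, Σst = 2521
nΣst − ΣsΣt = 15126 − 13728 = 1398
nΣs² − (Σs)² = 8520 − 6084 = 2436; nΣt² − (Σt)² = 37608 − 30976 = 6632
r = 1398 / √(2436 × 6632) = 1398 / 4019.3970 ≈ 0.3478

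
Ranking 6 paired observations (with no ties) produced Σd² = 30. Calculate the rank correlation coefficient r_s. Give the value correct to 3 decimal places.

0.143

ρ = 1 − 6Σd² / [n(n²−1)] = 1 − 6×30 / (6×35)
  = 1 − 180/210 = 1 − 0.8571 ≈ 0.143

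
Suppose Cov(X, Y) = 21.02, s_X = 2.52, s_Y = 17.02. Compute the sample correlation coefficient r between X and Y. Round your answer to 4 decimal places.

r = Cov(X,Y) / (s_X · s_Y) = 21.02 / (2.52 × 17.02)
  = 21.02 / 42.8904 ≈ 0.4901

0.4901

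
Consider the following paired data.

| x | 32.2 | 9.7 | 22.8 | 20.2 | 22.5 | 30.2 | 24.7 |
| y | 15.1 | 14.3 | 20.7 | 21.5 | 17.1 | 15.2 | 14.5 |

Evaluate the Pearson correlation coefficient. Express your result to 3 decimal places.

-0.091

n = 7, Σx = 162.3, Σy = 118.4, Σx² = 4087.19, Σy² = 2056.94, Σxy = 2733.13
nΣxy − ΣxΣy = 19131.91 − 19216.32 = -84.41
nΣx² − (Σx)² = 28610.33 − 26341.29 = 2269.04; nΣy² − (Σy)² = 14398.58 − 14018.56 = 380.02
r = -84.41 / √(2269.04 × 380.02) = -84.41 / 928.5906 ≈ -0.091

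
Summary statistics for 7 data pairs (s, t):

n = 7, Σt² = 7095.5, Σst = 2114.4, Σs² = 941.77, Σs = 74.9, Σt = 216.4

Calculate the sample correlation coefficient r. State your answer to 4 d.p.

-0.8428

r = (nΣst − ΣsΣt) / √[(nΣs² − (Σs)²)(nΣt² − (Σt)²)]
Numerator: 7×2114.4 − 74.9×216.4 = -1407.56
Denominator: √[(6592.39 − 5610.01)(49668.5 − 46828.96)] = √[982.38 × 2839.54] = 1670.1818
r = -1407.56 / 1670.1818 ≈ -0.8428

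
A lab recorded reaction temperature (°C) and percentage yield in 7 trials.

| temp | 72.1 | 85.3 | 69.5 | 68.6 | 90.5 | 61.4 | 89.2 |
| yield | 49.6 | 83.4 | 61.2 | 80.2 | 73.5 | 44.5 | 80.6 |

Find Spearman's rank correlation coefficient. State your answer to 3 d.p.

Rank temp: 4, 5, 3, 2, 7, 1, 6
Rank yield: 2, 7, 3, 5, 4, 1, 6
d = rank(temp) − rank(yield): 2, -2, 0, -3, 3, 0, 0; Σd² = 26
ρ = 1 − 6Σd² / [n(n²−1)] = 1 − 6×26 / (7×48) = 1 − 156/336 ≈ 0.536

0.536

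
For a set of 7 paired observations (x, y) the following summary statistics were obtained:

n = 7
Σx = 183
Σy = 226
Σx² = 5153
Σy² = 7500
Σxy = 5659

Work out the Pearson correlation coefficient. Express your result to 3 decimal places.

r = (nΣxy − ΣxΣy) / √[(nΣx² − (Σx)²)(nΣy² − (Σy)²)]
Numerator: 7×5659 − 183×226 = -1745
Denominator: √[(36071 − 33489)(52500 − 51076)] = √[2582 × 1424] = 1917.4900
r = -1745 / 1917.4900 ≈ -0.910

-0.910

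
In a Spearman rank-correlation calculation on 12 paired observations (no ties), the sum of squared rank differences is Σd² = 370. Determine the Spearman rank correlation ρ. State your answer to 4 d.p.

-0.2937

ρ = 1 − 6Σd² / [n(n²−1)] = 1 − 6×370 / (12×143)
  = 1 − 2220/1716 = 1 − 1.29371 ≈ -0.2937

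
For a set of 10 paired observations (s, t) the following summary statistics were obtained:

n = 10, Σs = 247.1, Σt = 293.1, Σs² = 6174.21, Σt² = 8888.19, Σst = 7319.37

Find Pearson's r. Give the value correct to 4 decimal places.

0.5391

r = (nΣst − ΣsΣt) / √[(nΣs² − (Σs)²)(nΣt² − (Σt)²)]
Numerator: 10×7319.37 − 247.1×293.1 = 768.69
Denominator: √[(61742.1 − 61058.41)(88881.9 − 85907.61)] = √[683.69 × 2974.29] = 1426.0057
r = 768.69 / 1426.0057 ≈ 0.5391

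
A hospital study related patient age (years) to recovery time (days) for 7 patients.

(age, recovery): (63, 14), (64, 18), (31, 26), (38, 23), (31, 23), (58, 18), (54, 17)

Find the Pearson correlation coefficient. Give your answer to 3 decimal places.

-0.921

n = 7, Σx = 339, Σy = 139, Σx² = 17711, Σy² = 2867, Σxy = 6389
nΣxy − ΣxΣy = 44723 − 47121 = -2398
nΣx² − (Σx)² = 123977 − 114921 = 9056; nΣy² − (Σy)² = 20069 − 19321 = 748
r = -2398 / √(9056 × 748) = -2398 / 2602.6694 ≈ -0.921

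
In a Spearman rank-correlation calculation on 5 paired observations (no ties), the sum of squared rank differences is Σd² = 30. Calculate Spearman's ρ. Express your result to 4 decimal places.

-0.5000

ρ = 1 − 6Σd² / [n(n²−1)] = 1 − 6×30 / (5×24)
  = 1 − 180/120 = 1 − 1.50000 ≈ -0.5000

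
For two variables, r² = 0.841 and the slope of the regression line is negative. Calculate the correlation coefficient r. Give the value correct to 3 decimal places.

|r| = √0.841 = 0.917
The association is negative, so r = −0.917.

-0.917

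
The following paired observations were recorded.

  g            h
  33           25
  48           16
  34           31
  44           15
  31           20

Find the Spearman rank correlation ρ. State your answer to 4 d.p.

Rank g: 2, 5, 3, 4, 1
Rank h: 4, 2, 5, 1, 3
d = rank(g) − rank(h): -2, 3, -2, 3, -2; Σd² = 30
ρ = 1 − 6Σd² / [n(n²−1)] = 1 − 6×30 / (5×24) = 1 − 180/120 ≈ -0.5000

-0.5000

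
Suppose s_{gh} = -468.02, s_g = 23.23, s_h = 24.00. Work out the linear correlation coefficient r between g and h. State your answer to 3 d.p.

-0.839

r = Cov(g,h) / (s_g · s_h) = -468.02 / (23.23 × 24.00)
  = -468.02 / 557.5200 ≈ -0.839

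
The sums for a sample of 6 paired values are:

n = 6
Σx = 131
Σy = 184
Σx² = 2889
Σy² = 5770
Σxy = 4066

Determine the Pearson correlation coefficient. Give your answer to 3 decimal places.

0.803

r = (nΣxy − ΣxΣy) / √[(nΣx² − (Σx)²)(nΣy² − (Σy)²)]
Numerator: 6×4066 − 131×184 = 292
Denominator: √[(17334 − 17161)(34620 − 33856)] = √[173 × 764] = 363.5547
r = 292 / 363.5547 ≈ 0.803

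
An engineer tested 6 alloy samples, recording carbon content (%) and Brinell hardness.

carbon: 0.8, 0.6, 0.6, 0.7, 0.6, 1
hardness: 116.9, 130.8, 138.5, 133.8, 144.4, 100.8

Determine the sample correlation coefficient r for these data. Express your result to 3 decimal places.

n = 6, Σx = 4.3, Σy = 765.2, Σx² = 3.21, Σy² = 98870.94, Σxy = 536.2
nΣxy − ΣxΣy = 3217.2 − 3290.36 = -73.16
nΣx² − (Σx)² = 19.26 − 18.49 = 0.77; nΣy² − (Σy)² = 593225.64 − 585531.04 = 7694.6
r = -73.16 / √(0.77 × 7694.6) = -73.16 / 76.9730 ≈ -0.950

-0.950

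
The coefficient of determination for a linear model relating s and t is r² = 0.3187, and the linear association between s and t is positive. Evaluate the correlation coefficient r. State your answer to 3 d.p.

0.565

|r| = √0.3187 = 0.565
The association is positive, so r = 0.565.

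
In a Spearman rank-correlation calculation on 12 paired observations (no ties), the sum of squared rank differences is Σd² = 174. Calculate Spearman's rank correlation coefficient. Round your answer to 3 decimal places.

ρ = 1 − 6Σd² / [n(n²−1)] = 1 − 6×174 / (12×143)
  = 1 − 1044/1716 = 1 − 0.6084 ≈ 0.392

0.392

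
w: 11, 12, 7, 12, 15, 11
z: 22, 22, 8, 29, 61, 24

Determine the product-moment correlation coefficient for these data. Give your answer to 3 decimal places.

0.906

n = 6, Σw = 68, Σz = 166, Σw² = 804, Σz² = 6170, Σwz = 2089
nΣwz − ΣwΣz = 12534 − 11288 = 1246
nΣw² − (Σw)² = 4824 − 4624 = 200; nΣz² − (Σz)² = 37020 − 27556 = 9464
r = 1246 / √(200 × 9464) = 1246 / 1375.7907 ≈ 0.906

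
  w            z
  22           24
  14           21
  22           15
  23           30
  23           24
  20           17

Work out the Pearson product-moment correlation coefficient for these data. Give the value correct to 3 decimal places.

0.286

n = 6, Σw = 124, Σz = 131, Σw² = 2622, Σz² = 3007, Σwz = 2734
nΣwz − ΣwΣz = 16404 − 16244 = 160
nΣw² − (Σw)² = 15732 − 15376 = 356; nΣz² − (Σz)² = 18042 − 17161 = 881
r = 160 / √(356 × 881) = 160 / 560.0321 ≈ 0.286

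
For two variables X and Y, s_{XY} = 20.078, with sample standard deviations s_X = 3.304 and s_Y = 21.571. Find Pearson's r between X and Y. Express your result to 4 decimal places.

r = Cov(X,Y) / (s_X · s_Y) = 20.078 / (3.304 × 21.571)
  = 20.078 / 71.2706 ≈ 0.2817

0.2817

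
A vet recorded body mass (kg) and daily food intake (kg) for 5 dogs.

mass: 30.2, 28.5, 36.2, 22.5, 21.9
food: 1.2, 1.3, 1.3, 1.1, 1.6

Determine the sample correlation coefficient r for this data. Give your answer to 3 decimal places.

n = 5, Σx = 139.3, Σy = 6.5, Σx² = 4020.59, Σy² = 8.59, Σxy = 180.14
nΣxy − ΣxΣy = 900.7 − 905.45 = -4.75
nΣx² − (Σx)² = 20102.95 − 19404.49 = 698.46; nΣy² − (Σy)² = 42.95 − 42.25 = 0.7
r = -4.75 / √(698.46 × 0.7) = -4.75 / 22.1116 ≈ -0.215

-0.215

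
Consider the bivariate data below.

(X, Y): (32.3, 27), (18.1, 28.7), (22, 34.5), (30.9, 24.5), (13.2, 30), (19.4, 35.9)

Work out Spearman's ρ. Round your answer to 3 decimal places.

-0.486

Rank X: 6, 2, 4, 5, 1, 3
Rank Y: 2, 3, 5, 1, 4, 6
d = rank(X) − rank(Y): 4, -1, -1, 4, -3, -3; Σd² = 52
ρ = 1 − 6Σd² / [n(n²−1)] = 1 − 6×52 / (6×35) = 1 − 312/210 ≈ -0.486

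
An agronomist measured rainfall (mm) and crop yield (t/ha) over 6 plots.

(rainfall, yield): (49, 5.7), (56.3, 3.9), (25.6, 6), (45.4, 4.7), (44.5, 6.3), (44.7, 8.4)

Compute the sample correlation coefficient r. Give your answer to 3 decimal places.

n = 6, Σx = 265.5, Σy = 35, Σx² = 12265.55, Σy² = 216.04, Σxy = 1521.68
nΣxy − ΣxΣy = 9130.08 − 9292.5 = -162.42
nΣx² − (Σx)² = 73593.3 − 70490.25 = 3103.05; nΣy² − (Σy)² = 1296.24 − 1225 = 71.24
r = -162.42 / √(3103.05 × 71.24) = -162.42 / 470.1715 ≈ -0.345

-0.345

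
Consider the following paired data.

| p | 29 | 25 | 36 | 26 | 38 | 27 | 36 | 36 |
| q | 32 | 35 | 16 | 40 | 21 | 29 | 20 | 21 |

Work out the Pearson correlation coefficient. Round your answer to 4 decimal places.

-0.9151

n = 8, Σp = 253, Σq = 214, Σp² = 8203, Σq² = 6228, Σpq = 6476
nΣpq − ΣpΣq = 51808 − 54142 = -2334
nΣp² − (Σp)² = 65624 − 64009 = 1615; nΣq² − (Σq)² = 49824 − 45796 = 4028
r = -2334 / √(1615 × 4028) = -2334 / 2550.5333 ≈ -0.9151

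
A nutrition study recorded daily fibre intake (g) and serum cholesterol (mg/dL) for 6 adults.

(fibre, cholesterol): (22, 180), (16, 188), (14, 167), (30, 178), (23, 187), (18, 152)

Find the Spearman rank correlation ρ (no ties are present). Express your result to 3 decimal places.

0.143

Rank fibre: 4, 2, 1, 6, 5, 3
Rank cholesterol: 4, 6, 2, 3, 5, 1
d = rank(fibre) − rank(cholesterol): 0, -4, -1, 3, 0, 2; Σd² = 30
ρ = 1 − 6Σd² / [n(n²−1)] = 1 − 6×30 / (6×35) = 1 − 180/210 ≈ 0.143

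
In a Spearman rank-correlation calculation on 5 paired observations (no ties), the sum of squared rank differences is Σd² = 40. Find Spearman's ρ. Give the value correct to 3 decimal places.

-1.000

ρ = 1 − 6Σd² / [n(n²−1)] = 1 − 6×40 / (5×24)
  = 1 − 240/120 = 1 − 2.0000 ≈ -1.000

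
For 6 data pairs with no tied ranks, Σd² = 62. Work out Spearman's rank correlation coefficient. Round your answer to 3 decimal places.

ρ = 1 − 6Σd² / [n(n²−1)] = 1 − 6×62 / (6×35)
  = 1 − 372/210 = 1 − 1.7714 ≈ -0.771

-0.771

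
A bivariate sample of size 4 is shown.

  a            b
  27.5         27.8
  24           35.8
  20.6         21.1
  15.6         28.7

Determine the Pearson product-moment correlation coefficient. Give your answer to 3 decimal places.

0.216

n = 4, Σa = 87.7, Σb = 113.4, Σa² = 1999.97, Σb² = 3323.38, Σab = 2506.08
nΣab − ΣaΣb = 10024.32 − 9945.18 = 79.14
nΣa² − (Σa)² = 7999.88 − 7691.29 = 308.59; nΣb² − (Σb)² = 13293.52 − 12859.56 = 433.96
r = 79.14 / √(308.59 × 433.96) = 79.14 / 365.9450 ≈ 0.216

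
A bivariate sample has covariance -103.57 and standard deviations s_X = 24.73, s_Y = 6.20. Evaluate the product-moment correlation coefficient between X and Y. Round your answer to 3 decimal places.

-0.675

r = Cov(X,Y) / (s_X · s_Y) = -103.57 / (24.73 × 6.20)
  = -103.57 / 153.3260 ≈ -0.675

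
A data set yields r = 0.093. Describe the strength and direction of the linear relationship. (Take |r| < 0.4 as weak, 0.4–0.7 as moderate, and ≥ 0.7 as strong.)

weak positive

r = 0.093 > 0 so the relationship is positive.
|r| = 0.093, which falls in the weak range.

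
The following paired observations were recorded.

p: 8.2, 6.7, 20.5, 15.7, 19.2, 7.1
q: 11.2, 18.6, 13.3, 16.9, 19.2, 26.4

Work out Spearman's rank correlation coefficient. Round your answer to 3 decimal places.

-0.314

Rank p: 3, 1, 6, 4, 5, 2
Rank q: 1, 4, 2, 3, 5, 6
d = rank(p) − rank(q): 2, -3, 4, 1, 0, -4; Σd² = 46
ρ = 1 − 6Σd² / [n(n²−1)] = 1 − 6×46 / (6×35) = 1 − 276/210 ≈ -0.314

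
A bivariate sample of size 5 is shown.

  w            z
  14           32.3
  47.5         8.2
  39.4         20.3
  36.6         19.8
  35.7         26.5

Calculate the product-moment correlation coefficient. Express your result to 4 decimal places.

n = 5, Σw = 173.2, Σz = 107.1, Σw² = 6618.66, Σz² = 2616.91, Σwz = 3312.25
nΣwz − ΣwΣz = 16561.25 − 18549.72 = -1988.47
nΣw² − (Σw)² = 33093.3 − 29998.24 = 3095.06; nΣz² − (Σz)² = 13084.55 − 11470.41 = 1614.14
r = -1988.47 / √(3095.06 × 1614.14) = -1988.47 / 2235.1421 ≈ -0.8896

-0.8896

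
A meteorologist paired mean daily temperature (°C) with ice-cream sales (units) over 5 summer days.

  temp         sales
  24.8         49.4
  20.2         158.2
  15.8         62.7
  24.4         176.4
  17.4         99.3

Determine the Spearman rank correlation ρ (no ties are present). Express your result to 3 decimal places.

Rank temp: 5, 3, 1, 4, 2
Rank sales: 1, 4, 2, 5, 3
d = rank(temp) − rank(sales): 4, -1, -1, -1, -1; Σd² = 20
ρ = 1 − 6Σd² / [n(n²−1)] = 1 − 6×20 / (5×24) = 1 − 120/120 ≈ 0.000

0.000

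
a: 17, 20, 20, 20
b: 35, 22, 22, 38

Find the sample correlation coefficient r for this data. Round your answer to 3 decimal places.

-0.453

n = 4, Σa = 77, Σb = 117, Σa² = 1489, Σb² = 3637, Σab = 2235
nΣab − ΣaΣb = 8940 − 9009 = -69
nΣa² − (Σa)² = 5956 − 5929 = 27; nΣb² − (Σb)² = 14548 − 13689 = 859
r = -69 / √(27 × 859) = -69 / 152.2925 ≈ -0.453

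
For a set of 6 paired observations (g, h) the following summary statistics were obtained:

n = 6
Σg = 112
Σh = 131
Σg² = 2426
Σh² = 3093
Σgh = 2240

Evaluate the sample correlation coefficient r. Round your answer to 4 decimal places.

-0.7348

r = (nΣgh − ΣgΣh) / √[(nΣg² − (Σg)²)(nΣh² − (Σh)²)]
Numerator: 6×2240 − 112×131 = -1232
Denominator: √[(14556 − 12544)(18558 − 17161)] = √[2012 × 1397] = 1676.5333
r = -1232 / 1676.5333 ≈ -0.7348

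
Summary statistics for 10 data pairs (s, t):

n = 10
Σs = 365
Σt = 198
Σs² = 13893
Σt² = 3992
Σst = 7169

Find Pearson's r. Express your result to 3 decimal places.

r = (nΣst − ΣsΣt) / √[(nΣs² − (Σs)²)(nΣt² − (Σt)²)]
Numerator: 10×7169 − 365×198 = -580
Denominator: √[(138930 − 133225)(39920 − 39204)] = √[5705 × 716] = 2021.0839
r = -580 / 2021.0839 ≈ -0.287

-0.287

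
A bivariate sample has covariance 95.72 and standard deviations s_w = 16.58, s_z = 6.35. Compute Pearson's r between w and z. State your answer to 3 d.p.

0.909

r = Cov(w,z) / (s_w · s_z) = 95.72 / (16.58 × 6.35)
  = 95.72 / 105.2830 ≈ 0.909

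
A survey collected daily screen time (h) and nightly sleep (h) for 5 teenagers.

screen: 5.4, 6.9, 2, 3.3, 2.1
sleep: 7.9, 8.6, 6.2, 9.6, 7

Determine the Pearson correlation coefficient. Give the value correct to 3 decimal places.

n = 5, Σx = 19.7, Σy = 39.3, Σx² = 96.07, Σy² = 315.97, Σxy = 160.78
nΣxy − ΣxΣy = 803.9 − 774.21 = 29.69
nΣx² − (Σx)² = 480.35 − 388.09 = 92.26; nΣy² − (Σy)² = 1579.85 − 1544.49 = 35.36
r = 29.69 / √(92.26 × 35.36) = 29.69 / 57.1167 ≈ 0.520

0.520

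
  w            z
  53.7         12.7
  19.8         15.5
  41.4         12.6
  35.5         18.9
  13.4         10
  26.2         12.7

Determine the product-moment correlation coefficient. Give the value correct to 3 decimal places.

n = 6, Σw = 190, Σz = 82.4, Σw² = 7115.94, Σz² = 1178.8, Σwz = 2648.22
nΣwz − ΣwΣz = 15889.32 − 15656 = 233.32
nΣw² − (Σw)² = 42695.64 − 36100 = 6595.64; nΣz² − (Σz)² = 7072.8 − 6789.76 = 283.04
r = 233.32 / √(6595.64 × 283.04) = 233.32 / 1366.3199 ≈ 0.171

0.171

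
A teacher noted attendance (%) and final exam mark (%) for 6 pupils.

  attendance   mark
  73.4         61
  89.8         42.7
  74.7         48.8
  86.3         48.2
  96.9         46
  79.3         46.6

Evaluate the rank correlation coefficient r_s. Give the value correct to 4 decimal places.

Rank attendance: 1, 5, 2, 4, 6, 3
Rank mark: 6, 1, 5, 4, 2, 3
d = rank(attendance) − rank(mark): -5, 4, -3, 0, 4, 0; Σd² = 66
ρ = 1 − 6Σd² / [n(n²−1)] = 1 − 6×66 / (6×35) = 1 − 396/210 ≈ -0.8857

-0.8857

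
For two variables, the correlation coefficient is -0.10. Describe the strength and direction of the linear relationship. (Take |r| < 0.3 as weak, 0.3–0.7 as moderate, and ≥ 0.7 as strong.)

weak negative

r = -0.10 < 0 so the relationship is negative.
|r| = 0.10, which falls in the weak range.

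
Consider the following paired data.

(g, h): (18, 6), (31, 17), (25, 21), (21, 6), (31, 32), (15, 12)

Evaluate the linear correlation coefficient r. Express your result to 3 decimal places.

n = 6, Σg = 141, Σh = 94, Σg² = 3537, Σh² = 1970, Σgh = 2458
nΣgh − ΣgΣh = 14748 − 13254 = 1494
nΣg² − (Σg)² = 21222 − 19881 = 1341; nΣh² − (Σh)² = 11820 − 8836 = 2984
r = 1494 / √(1341 × 2984) = 1494 / 2000.3860 ≈ 0.747

0.747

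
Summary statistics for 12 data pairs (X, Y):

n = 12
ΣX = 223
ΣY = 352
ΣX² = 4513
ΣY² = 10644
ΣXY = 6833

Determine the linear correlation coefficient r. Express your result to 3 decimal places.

0.851

r = (nΣXY − ΣXΣY) / √[(nΣX² − (ΣX)²)(nΣY² − (ΣY)²)]
Numerator: 12×6833 − 223×352 = 3500
Denominator: √[(54156 − 49729)(127728 − 123904)] = √[4427 × 3824] = 4114.4681
r = 3500 / 4114.4681 ≈ 0.851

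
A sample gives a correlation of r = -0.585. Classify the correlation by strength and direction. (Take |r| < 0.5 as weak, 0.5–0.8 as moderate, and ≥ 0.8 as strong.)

r = -0.585 < 0 so the relationship is negative.
|r| = 0.585, which falls in the moderate range.

moderate negative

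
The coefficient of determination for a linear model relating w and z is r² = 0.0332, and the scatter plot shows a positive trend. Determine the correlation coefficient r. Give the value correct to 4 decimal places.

0.1822

|r| = √0.0332 = 0.1822
The association is positive, so r = 0.1822.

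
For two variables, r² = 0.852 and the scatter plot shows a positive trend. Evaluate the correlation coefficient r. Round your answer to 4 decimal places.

|r| = √0.852 = 0.9230
The association is positive, so r = 0.9230.

0.9230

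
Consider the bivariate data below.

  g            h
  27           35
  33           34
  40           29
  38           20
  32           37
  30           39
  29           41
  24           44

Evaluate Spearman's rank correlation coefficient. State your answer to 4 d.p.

-0.8333

Rank g: 2, 6, 8, 7, 5, 4, 3, 1
Rank h: 4, 3, 2, 1, 5, 6, 7, 8
d = rank(g) − rank(h): -2, 3, 6, 6, 0, -2, -4, -7; Σd² = 154
ρ = 1 − 6Σd² / [n(n²−1)] = 1 − 6×154 / (8×63) = 1 − 924/504 ≈ -0.8333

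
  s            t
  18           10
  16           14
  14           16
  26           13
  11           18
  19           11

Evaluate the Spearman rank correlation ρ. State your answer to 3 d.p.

Rank s: 4, 3, 2, 6, 1, 5
Rank t: 1, 4, 5, 3, 6, 2
d = rank(s) − rank(t): 3, -1, -3, 3, -5, 3; Σd² = 62
ρ = 1 − 6Σd² / [n(n²−1)] = 1 − 6×62 / (6×35) = 1 − 372/210 ≈ -0.771

-0.771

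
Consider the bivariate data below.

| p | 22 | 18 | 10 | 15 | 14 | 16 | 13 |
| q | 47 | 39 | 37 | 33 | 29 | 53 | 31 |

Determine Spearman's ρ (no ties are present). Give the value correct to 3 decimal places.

Rank p: 7, 6, 1, 4, 3, 5, 2
Rank q: 6, 5, 4, 3, 1, 7, 2
d = rank(p) − rank(q): 1, 1, -3, 1, 2, -2, 0; Σd² = 20
ρ = 1 − 6Σd² / [n(n²−1)] = 1 − 6×20 / (7×48) = 1 − 120/336 ≈ 0.643

0.643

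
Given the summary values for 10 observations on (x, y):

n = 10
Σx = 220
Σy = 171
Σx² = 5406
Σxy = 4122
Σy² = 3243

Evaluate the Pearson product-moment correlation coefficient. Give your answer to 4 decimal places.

0.8474

r = (nΣxy − ΣxΣy) / √[(nΣx² − (Σx)²)(nΣy² − (Σy)²)]
Numerator: 10×4122 − 220×171 = 3600
Denominator: √[(54060 − 48400)(32430 − 29241)] = √[5660 × 3189] = 4248.4986
r = 3600 / 4248.4986 ≈ 0.8474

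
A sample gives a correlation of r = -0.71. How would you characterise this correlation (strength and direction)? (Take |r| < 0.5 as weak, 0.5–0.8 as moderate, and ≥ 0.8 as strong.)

r = -0.71 < 0 so the relationship is negative.
|r| = 0.71, which falls in the moderate range.

moderate negative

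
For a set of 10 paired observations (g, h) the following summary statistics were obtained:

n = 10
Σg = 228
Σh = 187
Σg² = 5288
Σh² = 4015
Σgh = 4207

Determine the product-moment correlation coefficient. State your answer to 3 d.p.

r = (nΣgh − ΣgΣh) / √[(nΣg² − (Σg)²)(nΣh² − (Σh)²)]
Numerator: 10×4207 − 228×187 = -566
Denominator: √[(52880 − 51984)(40150 − 34969)] = √[896 × 5181] = 2154.5710
r = -566 / 2154.5710 ≈ -0.263

-0.263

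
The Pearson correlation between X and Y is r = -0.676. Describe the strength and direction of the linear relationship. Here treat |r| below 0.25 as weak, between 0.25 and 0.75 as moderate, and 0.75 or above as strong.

r = -0.676 < 0 so the relationship is negative.
|r| = 0.676, which falls in the moderate range.

moderate negative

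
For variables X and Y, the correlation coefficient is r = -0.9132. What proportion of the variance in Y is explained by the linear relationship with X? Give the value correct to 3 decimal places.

0.834

r² = (-0.9132)² = 0.834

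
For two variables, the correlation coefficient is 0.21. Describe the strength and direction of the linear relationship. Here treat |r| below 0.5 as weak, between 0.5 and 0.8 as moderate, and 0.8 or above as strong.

weak positive

r = 0.21 > 0 so the relationship is positive.
|r| = 0.21, which falls in the weak range.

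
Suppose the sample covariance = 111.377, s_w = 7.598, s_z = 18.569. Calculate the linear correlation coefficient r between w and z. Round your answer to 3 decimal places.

0.789

r = Cov(w,z) / (s_w · s_z) = 111.377 / (7.598 × 18.569)
  = 111.377 / 141.0873 ≈ 0.789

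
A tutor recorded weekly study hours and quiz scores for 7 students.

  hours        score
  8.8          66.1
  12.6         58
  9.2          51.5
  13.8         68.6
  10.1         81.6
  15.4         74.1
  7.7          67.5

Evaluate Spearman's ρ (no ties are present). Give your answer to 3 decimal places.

Rank hours: 2, 5, 3, 6, 4, 7, 1
Rank score: 3, 2, 1, 5, 7, 6, 4
d = rank(hours) − rank(score): -1, 3, 2, 1, -3, 1, -3; Σd² = 34
ρ = 1 − 6Σd² / [n(n²−1)] = 1 − 6×34 / (7×48) = 1 − 204/336 ≈ 0.393

0.393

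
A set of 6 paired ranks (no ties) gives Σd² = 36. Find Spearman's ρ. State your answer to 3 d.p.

ρ = 1 − 6Σd² / [n(n²−1)] = 1 − 6×36 / (6×35)
  = 1 − 216/210 = 1 − 1.0286 ≈ -0.029

-0.029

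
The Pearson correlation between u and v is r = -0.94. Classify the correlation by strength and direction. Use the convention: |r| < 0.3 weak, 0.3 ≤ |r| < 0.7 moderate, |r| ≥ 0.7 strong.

strong negative

r = -0.94 < 0 so the relationship is negative.
|r| = 0.94, which falls in the strong range.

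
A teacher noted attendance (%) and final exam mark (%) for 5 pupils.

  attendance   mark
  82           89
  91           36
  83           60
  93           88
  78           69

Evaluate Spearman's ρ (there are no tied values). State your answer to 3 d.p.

-0.200

Rank attendance: 2, 4, 3, 5, 1
Rank mark: 5, 1, 2, 4, 3
d = rank(attendance) − rank(mark): -3, 3, 1, 1, -2; Σd² = 24
ρ = 1 − 6Σd² / [n(n²−1)] = 1 − 6×24 / (5×24) = 1 − 144/120 ≈ -0.200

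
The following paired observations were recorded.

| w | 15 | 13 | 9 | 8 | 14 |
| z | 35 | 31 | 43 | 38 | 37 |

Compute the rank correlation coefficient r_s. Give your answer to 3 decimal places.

-0.600

Rank w: 5, 3, 2, 1, 4
Rank z: 2, 1, 5, 4, 3
d = rank(w) − rank(z): 3, 2, -3, -3, 1; Σd² = 32
ρ = 1 − 6Σd² / [n(n²−1)] = 1 − 6×32 / (5×24) = 1 − 192/120 ≈ -0.600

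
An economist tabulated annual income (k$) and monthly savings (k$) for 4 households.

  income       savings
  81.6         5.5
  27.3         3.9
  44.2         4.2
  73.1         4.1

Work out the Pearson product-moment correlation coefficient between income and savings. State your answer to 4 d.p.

n = 4, Σx = 226.2, Σy = 17.7, Σx² = 14701.1, Σy² = 79.91, Σxy = 1040.62
nΣxy − ΣxΣy = 4162.48 − 4003.74 = 158.74
nΣx² − (Σx)² = 58804.4 − 51166.44 = 7637.96; nΣy² − (Σy)² = 319.64 − 313.29 = 6.35
r = 158.74 / √(7637.96 × 6.35) = 158.74 / 220.2295 ≈ 0.7208

0.7208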